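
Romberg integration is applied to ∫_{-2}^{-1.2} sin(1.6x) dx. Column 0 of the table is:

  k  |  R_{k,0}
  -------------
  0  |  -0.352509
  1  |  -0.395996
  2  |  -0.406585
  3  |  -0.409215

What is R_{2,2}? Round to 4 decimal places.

Richardson extrapolation on the trapezoidal column (denominator 4−1=3):
R_{1,1} = -0.395996 + (-0.395996 − (-0.352509))/3 = -0.410492
R_{2,1} = (4·(-0.406585) − (-0.395996)) / 3 = -0.410115
R_{2,2} = -0.410115 + (-0.410115 − (-0.410492))/15 = -0.410090
(Column j=1 coincides with Simpson's rule on the same nodes.)

-0.4101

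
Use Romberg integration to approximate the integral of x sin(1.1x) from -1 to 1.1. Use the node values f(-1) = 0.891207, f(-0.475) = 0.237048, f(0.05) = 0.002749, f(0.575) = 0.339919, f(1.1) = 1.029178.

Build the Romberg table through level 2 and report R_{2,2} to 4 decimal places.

R_{0,0} (trapezoid, 1 panel, h=2.1000): 2.016404
R_{1,0} (trapezoid, 2 panels, h=1.0500): 1.011089
R_{2,0} (trapezoid, 4 panels, h=0.5250): 0.808452
R_{1,1} = 1.011089 + (1.011089 − 2.016404)/3 = 0.675984
R_{2,1} = 0.808452 + (0.808452 − 1.011089)/3 = 0.740906
R_{2,2} = 0.740906 + (0.740906 − 0.675984)/15 = 0.745234

0.7452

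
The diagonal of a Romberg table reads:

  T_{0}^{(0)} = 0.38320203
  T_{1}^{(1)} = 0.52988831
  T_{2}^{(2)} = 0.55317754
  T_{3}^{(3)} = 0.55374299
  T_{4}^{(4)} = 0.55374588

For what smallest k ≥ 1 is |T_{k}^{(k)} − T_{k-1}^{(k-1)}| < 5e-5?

k = 4

|T_{1}^{(1)} − T_{0}^{(0)}| = 0.14668628 ≥ 5e-5
|T_{2}^{(2)} − T_{1}^{(1)}| = 0.02328923 ≥ 5e-5
|T_{3}^{(3)} − T_{2}^{(2)}| = 0.00056545 ≥ 5e-5
|T_{4}^{(4)} − T_{3}^{(3)}| = 0.00000289 < 5e-5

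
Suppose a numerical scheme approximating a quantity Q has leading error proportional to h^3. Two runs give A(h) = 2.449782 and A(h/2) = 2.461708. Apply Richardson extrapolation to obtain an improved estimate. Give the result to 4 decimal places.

2.4634

The leading error scales as h^3; refining by a factor of 2 reduces it by 2^3 = 8.
Extrapolated value = (8·A(h/2) − A(h)) / (8 − 1)
= (8·2.461708 − 2.449782) / 7
= 17.243882 / 7 = 2.463412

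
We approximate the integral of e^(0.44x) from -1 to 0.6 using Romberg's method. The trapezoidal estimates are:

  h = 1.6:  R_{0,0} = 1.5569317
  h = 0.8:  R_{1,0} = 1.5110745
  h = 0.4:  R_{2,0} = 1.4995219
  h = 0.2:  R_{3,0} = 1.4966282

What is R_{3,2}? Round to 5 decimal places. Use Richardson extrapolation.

Richardson extrapolation on the trapezoidal column (denominator 4−1=3):
R_{2,1} = (4·1.4995219 − 1.5110745) / 3 = 1.4956710
R_{3,1} = 1.4966282 + (1.4966282 − 1.4995219)/3 = 1.4956636
R_{3,2} = 1.4956636 + (1.4956636 − 1.4956710)/15 = 1.4956631

1.49566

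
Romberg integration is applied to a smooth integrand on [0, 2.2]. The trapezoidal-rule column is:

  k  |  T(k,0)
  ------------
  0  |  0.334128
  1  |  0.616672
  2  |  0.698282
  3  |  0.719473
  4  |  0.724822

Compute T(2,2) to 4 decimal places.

0.7265

Richardson extrapolation on the trapezoidal column (denominator 4−1=3):
T(1,1) = 0.616672 + (0.616672 − 0.334128)/3 = 0.710853
T(2,1) = (4·0.698282 − 0.616672) / 3 = 0.725485
T(2,2) = (16·0.725485 − 0.710853) / 15 = 0.726460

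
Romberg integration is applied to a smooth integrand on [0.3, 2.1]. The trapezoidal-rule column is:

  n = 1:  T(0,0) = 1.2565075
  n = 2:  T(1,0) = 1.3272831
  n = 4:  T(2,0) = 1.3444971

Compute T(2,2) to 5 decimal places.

Richardson extrapolation on the trapezoidal column (denominator 4−1=3):
T(1,1) = 1.3272831 + (1.3272831 − 1.2565075)/3 = 1.3508750
T(2,1) = 1.3444971 + (1.3444971 − 1.3272831)/3 = 1.3502351
T(2,2) = 1.3502351 + (1.3502351 − 1.3508750)/15 = 1.3501924

1.35019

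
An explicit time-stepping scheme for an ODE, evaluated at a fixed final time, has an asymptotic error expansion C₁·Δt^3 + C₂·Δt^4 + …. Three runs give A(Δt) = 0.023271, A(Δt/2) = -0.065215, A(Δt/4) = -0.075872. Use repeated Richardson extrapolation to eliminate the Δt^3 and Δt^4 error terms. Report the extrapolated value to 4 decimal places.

-0.0774

First eliminate the Δt^3 term (factor 2^3 = 8):
  B₁ = (8·(-0.065215) − 0.023271)/7 = -0.077856
  B₂ = (8·(-0.075872) − (-0.065215))/7 = -0.077394
Then eliminate the Δt^4 term (factor 2^4 = 16):
  (16·(-0.077394) − (-0.077856))/15 = -0.077363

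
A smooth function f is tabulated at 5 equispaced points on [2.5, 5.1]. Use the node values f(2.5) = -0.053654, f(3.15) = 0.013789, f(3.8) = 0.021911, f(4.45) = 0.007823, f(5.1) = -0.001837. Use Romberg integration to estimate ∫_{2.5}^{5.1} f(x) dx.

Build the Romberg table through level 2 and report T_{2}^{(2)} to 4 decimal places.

T_{0}^{(0)} (trapezoid, 1 panel, h=2.6000): -0.072138
T_{1}^{(0)} (trapezoid, 2 panels, h=1.3000): -0.007585
T_{2}^{(0)} (trapezoid, 4 panels, h=0.6500): 0.010255
T_{1}^{(1)} = -0.007585 + (-0.007585 − (-0.072138))/3 = 0.013933
T_{2}^{(1)} = 0.010255 + (0.010255 − (-0.007585))/3 = 0.016202
T_{2}^{(2)} = 0.016202 + (0.016202 − 0.013933)/15 = 0.016353

0.0164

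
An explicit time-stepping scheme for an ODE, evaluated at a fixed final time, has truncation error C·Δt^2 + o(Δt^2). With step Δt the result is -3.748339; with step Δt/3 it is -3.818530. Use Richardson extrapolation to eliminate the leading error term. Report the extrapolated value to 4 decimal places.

The leading error scales as Δt^2; refining by a factor of 3 reduces it by 3^2 = 9.
Extrapolated value = (9·A(Δt/3) − A(Δt)) / (9 − 1)
= (9·(-3.818530) − (-3.748339)) / 8
= -30.618431 / 8 = -3.827304

-3.8273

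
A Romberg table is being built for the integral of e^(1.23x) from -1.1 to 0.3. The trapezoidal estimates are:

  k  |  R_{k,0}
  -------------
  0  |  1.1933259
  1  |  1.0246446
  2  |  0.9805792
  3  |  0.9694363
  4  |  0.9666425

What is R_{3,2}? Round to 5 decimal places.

0.96571

R_{2,1} = (4·0.9805792 − 1.0246446) / 3 = 0.9658907
R_{3,1} = 0.9694363 + (0.9694363 − 0.9805792)/3 = 0.9657220
R_{3,2} = (16·0.9657220 − 0.9658907) / 15 = 0.9657108
(Column j=1 coincides with Simpson's rule on the same nodes.)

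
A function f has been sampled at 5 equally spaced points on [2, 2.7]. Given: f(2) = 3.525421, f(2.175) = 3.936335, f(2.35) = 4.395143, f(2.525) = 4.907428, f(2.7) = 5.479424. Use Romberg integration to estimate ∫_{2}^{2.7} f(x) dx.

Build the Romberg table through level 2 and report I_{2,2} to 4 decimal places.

3.1016

I_{0,0} (trapezoid, 1 panel, h=0.7000): 3.151696
I_{1,0} (trapezoid, 2 panels, h=0.3500): 3.114148
I_{2,0} (trapezoid, 4 panels, h=0.1750): 3.104732
I_{1,1} = 3.114148 + (3.114148 − 3.151696)/3 = 3.101632
I_{2,1} = 3.104732 + (3.104732 − 3.114148)/3 = 3.101593
I_{2,2} = 3.101593 + (3.101593 − 3.101632)/15 = 3.101590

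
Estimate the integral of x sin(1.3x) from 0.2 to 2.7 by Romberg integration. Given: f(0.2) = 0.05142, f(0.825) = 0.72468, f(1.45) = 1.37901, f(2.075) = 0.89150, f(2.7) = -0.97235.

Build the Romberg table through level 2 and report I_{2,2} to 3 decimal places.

I_{0,0} (trapezoid, 1 panel, h=2.5000): -1.15116
I_{1,0} (trapezoid, 2 panels, h=1.2500): 1.14818
I_{2,0} (trapezoid, 4 panels, h=0.6250): 1.58420
I_{1,1} = 1.14818 + (1.14818 − (-1.15116))/3 = 1.91463
I_{2,1} = 1.58420 + (1.58420 − 1.14818)/3 = 1.72954
I_{2,2} = 1.72954 + (1.72954 − 1.91463)/15 = 1.71720

1.717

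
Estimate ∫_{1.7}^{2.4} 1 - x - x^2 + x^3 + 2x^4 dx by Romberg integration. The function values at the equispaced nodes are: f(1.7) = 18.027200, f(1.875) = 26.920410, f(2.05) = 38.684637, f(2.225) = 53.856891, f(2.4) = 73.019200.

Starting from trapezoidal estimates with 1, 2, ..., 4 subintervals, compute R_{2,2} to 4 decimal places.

R_{0,0} (trapezoid, 1 panel, h=0.7000): 31.866240
R_{1,0} (trapezoid, 2 panels, h=0.3500): 29.472743
R_{2,0} (trapezoid, 4 panels, h=0.1750): 28.872399
R_{1,1} = 29.472743 + (29.472743 − 31.866240)/3 = 28.674911
R_{2,1} = 28.872399 + (28.872399 − 29.472743)/3 = 28.672284
R_{2,2} = 28.672284 + (28.672284 − 28.674911)/15 = 28.672109

28.6721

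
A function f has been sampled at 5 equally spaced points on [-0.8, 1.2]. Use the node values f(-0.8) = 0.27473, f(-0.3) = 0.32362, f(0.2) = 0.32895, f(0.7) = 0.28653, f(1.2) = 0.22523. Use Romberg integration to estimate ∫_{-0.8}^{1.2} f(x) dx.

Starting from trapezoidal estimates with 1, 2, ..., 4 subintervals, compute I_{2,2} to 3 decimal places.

I_{0,0} (trapezoid, 1 panel, h=2.0000): 0.49996
I_{1,0} (trapezoid, 2 panels, h=1.0000): 0.57893
I_{2,0} (trapezoid, 4 panels, h=0.5000): 0.59454
I_{1,1} = 0.57893 + (0.57893 − 0.49996)/3 = 0.60525
I_{2,1} = 0.59454 + (0.59454 − 0.57893)/3 = 0.59974
I_{2,2} = 0.59974 + (0.59974 − 0.60525)/15 = 0.59937

0.599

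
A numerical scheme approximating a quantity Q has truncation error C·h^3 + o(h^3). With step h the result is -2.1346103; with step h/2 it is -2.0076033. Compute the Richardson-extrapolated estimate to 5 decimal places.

-1.98946

Extrapolated value = (8·A(h/2) − A(h)) / (8 − 1)
= (8·(-2.0076033) − (-2.1346103)) / 7
= -13.9262161 / 7 = -1.9894594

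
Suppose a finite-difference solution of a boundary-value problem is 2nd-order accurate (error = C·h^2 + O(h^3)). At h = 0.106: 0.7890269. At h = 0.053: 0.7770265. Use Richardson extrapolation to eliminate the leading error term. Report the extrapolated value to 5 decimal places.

0.77303

The leading error scales as h^2; refining by a factor of 2 reduces it by 2^2 = 4.
Extrapolated value = (4·A(h/2) − A(h)) / (4 − 1)
= (4·0.7770265 − 0.7890269) / 3
= 2.3190791 / 3 = 0.7730264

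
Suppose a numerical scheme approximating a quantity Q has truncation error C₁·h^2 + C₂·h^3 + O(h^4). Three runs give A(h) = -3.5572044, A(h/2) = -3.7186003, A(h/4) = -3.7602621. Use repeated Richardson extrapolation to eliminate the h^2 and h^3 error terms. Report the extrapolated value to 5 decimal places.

First eliminate the h^2 term (factor 2^2 = 4):
  B₁ = (4·(-3.7186003) − (-3.5572044))/3 = -3.7723989
  B₂ = (4·(-3.7602621) − (-3.7186003))/3 = -3.7741494
Then eliminate the h^3 term (factor 2^3 = 8):
  (8·(-3.7741494) − (-3.7723989))/7 = -3.7743995

-3.77440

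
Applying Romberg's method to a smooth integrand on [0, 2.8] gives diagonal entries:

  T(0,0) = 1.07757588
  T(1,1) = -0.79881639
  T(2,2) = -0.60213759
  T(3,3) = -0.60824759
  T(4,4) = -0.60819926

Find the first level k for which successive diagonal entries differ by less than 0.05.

|T(1,1) − T(0,0)| = 1.87639227 ≥ 0.05
|T(2,2) − T(1,1)| = 0.19667880 ≥ 0.05
|T(3,3) − T(2,2)| = 0.00611000 < 0.05

k = 3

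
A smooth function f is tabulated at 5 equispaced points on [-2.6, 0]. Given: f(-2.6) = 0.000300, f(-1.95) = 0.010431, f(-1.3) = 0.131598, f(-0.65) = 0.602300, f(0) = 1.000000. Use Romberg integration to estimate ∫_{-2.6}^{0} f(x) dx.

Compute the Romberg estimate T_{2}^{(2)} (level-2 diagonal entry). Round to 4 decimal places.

0.8143

T_{0}^{(0)} (trapezoid, 1 panel, h=2.6000): 1.300390
T_{1}^{(0)} (trapezoid, 2 panels, h=1.3000): 0.821272
T_{2}^{(0)} (trapezoid, 4 panels, h=0.6500): 0.808911
T_{1}^{(1)} = 0.821272 + (0.821272 − 1.300390)/3 = 0.661566
T_{2}^{(1)} = 0.808911 + (0.808911 − 0.821272)/3 = 0.804791
T_{2}^{(2)} = 0.804791 + (0.804791 − 0.661566)/15 = 0.814339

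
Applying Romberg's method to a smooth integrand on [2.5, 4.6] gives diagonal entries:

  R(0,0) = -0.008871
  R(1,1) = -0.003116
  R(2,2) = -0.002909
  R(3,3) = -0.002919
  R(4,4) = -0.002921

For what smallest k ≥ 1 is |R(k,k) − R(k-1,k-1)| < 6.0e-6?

k = 4

|R(1,1) − R(0,0)| = 0.005755 ≥ 6.0e-6
|R(2,2) − R(1,1)| = 0.000207 ≥ 6.0e-6
|R(3,3) − R(2,2)| = 0.000010 ≥ 6.0e-6
|R(4,4) − R(3,3)| = 0.000002 < 6.0e-6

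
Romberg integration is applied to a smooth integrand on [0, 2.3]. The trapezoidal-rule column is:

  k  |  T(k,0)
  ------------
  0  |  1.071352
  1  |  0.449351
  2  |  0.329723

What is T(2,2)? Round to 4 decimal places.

0.2930

Richardson extrapolation on the trapezoidal column (denominator 4−1=3):
T(1,1) = (4·0.449351 − 1.071352) / 3 = 0.242017
T(2,1) = 0.329723 + (0.329723 − 0.449351)/3 = 0.289847
T(2,2) = (16·0.289847 − 0.242017) / 15 = 0.293036
(Column j=1 coincides with Simpson's rule on the same nodes.)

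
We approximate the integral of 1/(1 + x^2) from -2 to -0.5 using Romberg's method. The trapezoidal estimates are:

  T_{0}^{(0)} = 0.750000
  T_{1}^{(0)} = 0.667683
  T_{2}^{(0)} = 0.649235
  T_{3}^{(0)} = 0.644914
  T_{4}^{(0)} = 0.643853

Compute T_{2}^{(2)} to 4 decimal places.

Richardson extrapolation on the trapezoidal column (denominator 4−1=3):
T_{1}^{(1)} = 0.667683 + (0.667683 − 0.750000)/3 = 0.640244
T_{2}^{(1)} = (4·0.649235 − 0.667683) / 3 = 0.643086
T_{2}^{(2)} = 0.643086 + (0.643086 − 0.640244)/15 = 0.643275

0.6433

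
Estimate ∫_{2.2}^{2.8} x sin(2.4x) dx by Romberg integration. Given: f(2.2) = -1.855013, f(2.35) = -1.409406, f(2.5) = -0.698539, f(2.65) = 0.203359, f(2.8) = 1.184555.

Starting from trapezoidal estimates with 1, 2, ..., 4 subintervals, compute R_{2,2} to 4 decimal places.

R_{0,0} (trapezoid, 1 panel, h=0.6000): -0.201137
R_{1,0} (trapezoid, 2 panels, h=0.3000): -0.310130
R_{2,0} (trapezoid, 4 panels, h=0.1500): -0.335972
R_{1,1} = -0.310130 + (-0.310130 − (-0.201137))/3 = -0.346461
R_{2,1} = -0.335972 + (-0.335972 − (-0.310130))/3 = -0.344586
R_{2,2} = -0.344586 + (-0.344586 − (-0.346461))/15 = -0.344461

-0.3445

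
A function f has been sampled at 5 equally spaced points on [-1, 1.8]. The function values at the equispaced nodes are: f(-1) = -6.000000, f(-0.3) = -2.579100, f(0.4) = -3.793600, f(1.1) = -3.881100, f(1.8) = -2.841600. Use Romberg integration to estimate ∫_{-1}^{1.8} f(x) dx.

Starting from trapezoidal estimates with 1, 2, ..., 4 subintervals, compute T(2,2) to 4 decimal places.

-9.7733

T(0,0) (trapezoid, 1 panel, h=2.8000): -12.378240
T(1,0) (trapezoid, 2 panels, h=1.4000): -11.500160
T(2,0) (trapezoid, 4 panels, h=0.7000): -10.272220
T(1,1) = -11.500160 + (-11.500160 − (-12.378240))/3 = -11.207467
T(2,1) = -10.272220 + (-10.272220 − (-11.500160))/3 = -9.862907
T(2,2) = -9.862907 + (-9.862907 − (-11.207467))/15 = -9.773270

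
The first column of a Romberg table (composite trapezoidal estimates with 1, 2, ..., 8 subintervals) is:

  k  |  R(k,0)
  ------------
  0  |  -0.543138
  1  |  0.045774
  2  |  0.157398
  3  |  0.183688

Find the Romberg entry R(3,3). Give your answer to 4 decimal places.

0.1923

R(1,1) = (4·0.045774 − (-0.543138)) / 3 = 0.242078
R(2,1) = 0.157398 + (0.157398 − 0.045774)/3 = 0.194606
R(3,1) = (4·0.183688 − 0.157398) / 3 = 0.192451
R(2,2) = (16·0.194606 − 0.242078) / 15 = 0.191441
R(3,2) = (16·0.192451 − 0.194606) / 15 = 0.192307
R(3,3) = 0.192307 + (0.192307 − 0.191441)/63 = 0.192321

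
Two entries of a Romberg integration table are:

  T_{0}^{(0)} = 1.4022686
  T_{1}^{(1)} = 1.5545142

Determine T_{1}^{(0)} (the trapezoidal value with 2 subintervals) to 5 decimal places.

From T_{1}^{(1)} = (4·T_{1}^{(0)} − T_{0}^{(0)})/3, solve for T_{1}^{(0)}:
4·T_{1}^{(0)} = 3·1.5545142 + 1.4022686 = 6.0658112
T_{1}^{(0)} = 1.5164528

1.51645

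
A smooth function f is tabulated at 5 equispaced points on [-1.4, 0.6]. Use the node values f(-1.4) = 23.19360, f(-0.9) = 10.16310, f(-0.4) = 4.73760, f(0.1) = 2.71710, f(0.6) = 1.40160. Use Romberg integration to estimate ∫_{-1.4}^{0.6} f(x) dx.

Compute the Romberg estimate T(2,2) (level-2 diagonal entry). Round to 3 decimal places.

14.249

T(0,0) (trapezoid, 1 panel, h=2.0000): 24.59520
T(1,0) (trapezoid, 2 panels, h=1.0000): 17.03520
T(2,0) (trapezoid, 4 panels, h=0.5000): 14.95770
T(1,1) = 17.03520 + (17.03520 − 24.59520)/3 = 14.51520
T(2,1) = 14.95770 + (14.95770 − 17.03520)/3 = 14.26520
T(2,2) = 14.26520 + (14.26520 − 14.51520)/15 = 14.24853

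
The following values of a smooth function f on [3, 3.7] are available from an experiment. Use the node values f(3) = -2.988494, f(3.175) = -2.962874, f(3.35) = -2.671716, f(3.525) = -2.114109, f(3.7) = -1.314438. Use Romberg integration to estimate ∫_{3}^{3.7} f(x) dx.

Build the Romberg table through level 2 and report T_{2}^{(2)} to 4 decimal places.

T_{0}^{(0)} (trapezoid, 1 panel, h=0.7000): -1.506026
T_{1}^{(0)} (trapezoid, 2 panels, h=0.3500): -1.688114
T_{2}^{(0)} (trapezoid, 4 panels, h=0.1750): -1.732529
T_{1}^{(1)} = -1.688114 + (-1.688114 − (-1.506026))/3 = -1.748810
T_{2}^{(1)} = -1.732529 + (-1.732529 − (-1.688114))/3 = -1.747334
T_{2}^{(2)} = -1.747334 + (-1.747334 − (-1.748810))/15 = -1.747236

-1.7472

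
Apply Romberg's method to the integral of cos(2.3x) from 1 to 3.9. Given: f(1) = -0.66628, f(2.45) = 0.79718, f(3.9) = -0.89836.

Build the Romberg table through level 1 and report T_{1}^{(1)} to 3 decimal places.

0.785

T_{0}^{(0)} (trapezoid, 1 panel, h=2.9000): -2.26873
T_{1}^{(0)} (trapezoid, 2 panels, h=1.4500): 0.02155
T_{1}^{(1)} = 0.02155 + (0.02155 − (-2.26873))/3 = 0.78498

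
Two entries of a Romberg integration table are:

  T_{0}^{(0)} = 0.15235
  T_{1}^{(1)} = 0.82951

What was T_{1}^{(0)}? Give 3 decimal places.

From T_{1}^{(1)} = (4·T_{1}^{(0)} − T_{0}^{(0)})/3, solve for T_{1}^{(0)}:
4·T_{1}^{(0)} = 3·0.82951 + 0.15235 = 2.64088
T_{1}^{(0)} = 0.66022

0.660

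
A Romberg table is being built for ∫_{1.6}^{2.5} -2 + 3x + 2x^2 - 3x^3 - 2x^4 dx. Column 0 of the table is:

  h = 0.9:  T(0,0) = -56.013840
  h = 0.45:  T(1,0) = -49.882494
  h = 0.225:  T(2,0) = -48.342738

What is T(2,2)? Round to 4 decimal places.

-47.8289

Richardson extrapolation on the trapezoidal column (denominator 4−1=3):
T(1,1) = (4·(-49.882494) − (-56.013840)) / 3 = -47.838712
T(2,1) = -48.342738 + (-48.342738 − (-49.882494))/3 = -47.829486
T(2,2) = (16·(-47.829486) − (-47.838712)) / 15 = -47.828871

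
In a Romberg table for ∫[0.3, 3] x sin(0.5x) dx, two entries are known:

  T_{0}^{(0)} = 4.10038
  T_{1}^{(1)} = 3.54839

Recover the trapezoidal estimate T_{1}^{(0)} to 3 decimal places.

From T_{1}^{(1)} = (4·T_{1}^{(0)} − T_{0}^{(0)})/3, solve for T_{1}^{(0)}:
4·T_{1}^{(0)} = 3·3.54839 + 4.10038 = 14.74555
T_{1}^{(0)} = 3.68639

3.686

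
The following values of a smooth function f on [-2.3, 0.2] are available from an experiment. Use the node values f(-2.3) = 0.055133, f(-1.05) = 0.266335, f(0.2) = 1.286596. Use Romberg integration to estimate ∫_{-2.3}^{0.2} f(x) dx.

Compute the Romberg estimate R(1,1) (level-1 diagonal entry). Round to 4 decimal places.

1.0029

R(0,0) (trapezoid, 1 panel, h=2.5000): 1.677161
R(1,0) (trapezoid, 2 panels, h=1.2500): 1.171499
R(1,1) = 1.171499 + (1.171499 − 1.677161)/3 = 1.002945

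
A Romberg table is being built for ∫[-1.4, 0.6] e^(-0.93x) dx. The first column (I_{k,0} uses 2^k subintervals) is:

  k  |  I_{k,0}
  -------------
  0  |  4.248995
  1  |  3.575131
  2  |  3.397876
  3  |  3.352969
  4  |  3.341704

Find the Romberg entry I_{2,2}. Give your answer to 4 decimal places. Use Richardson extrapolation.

I_{1,1} = 3.575131 + (3.575131 − 4.248995)/3 = 3.350510
I_{2,1} = 3.397876 + (3.397876 − 3.575131)/3 = 3.338791
I_{2,2} = (16·3.338791 − 3.350510) / 15 = 3.338010

3.3380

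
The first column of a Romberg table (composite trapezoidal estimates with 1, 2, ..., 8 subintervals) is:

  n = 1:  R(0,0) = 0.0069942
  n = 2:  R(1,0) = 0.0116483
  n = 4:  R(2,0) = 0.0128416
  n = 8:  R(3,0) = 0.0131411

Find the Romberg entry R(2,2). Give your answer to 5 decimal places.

R(1,1) = (4·0.0116483 − 0.0069942) / 3 = 0.0131997
R(2,1) = 0.0128416 + (0.0128416 − 0.0116483)/3 = 0.0132394
R(2,2) = (16·0.0132394 − 0.0131997) / 15 = 0.0132420
(Column j=1 coincides with Simpson's rule on the same nodes.)

0.01324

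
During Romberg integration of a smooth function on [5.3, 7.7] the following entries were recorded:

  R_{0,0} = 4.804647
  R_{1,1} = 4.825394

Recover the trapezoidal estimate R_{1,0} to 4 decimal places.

4.8202

From R_{1,1} = (4·R_{1,0} − R_{0,0})/3, solve for R_{1,0}:
4·R_{1,0} = 3·4.825394 + 4.804647 = 19.280829
R_{1,0} = 4.820207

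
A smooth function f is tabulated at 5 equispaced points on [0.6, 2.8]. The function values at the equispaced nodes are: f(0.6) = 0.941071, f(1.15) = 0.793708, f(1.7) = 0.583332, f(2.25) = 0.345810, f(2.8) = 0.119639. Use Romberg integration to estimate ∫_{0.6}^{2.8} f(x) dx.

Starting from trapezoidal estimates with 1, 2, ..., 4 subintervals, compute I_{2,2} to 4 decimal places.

I_{0,0} (trapezoid, 1 panel, h=2.2000): 1.166781
I_{1,0} (trapezoid, 2 panels, h=1.1000): 1.225056
I_{2,0} (trapezoid, 4 panels, h=0.5500): 1.239263
I_{1,1} = 1.225056 + (1.225056 − 1.166781)/3 = 1.244481
I_{2,1} = 1.239263 + (1.239263 − 1.225056)/3 = 1.243999
I_{2,2} = 1.243999 + (1.243999 − 1.244481)/15 = 1.243967

1.2440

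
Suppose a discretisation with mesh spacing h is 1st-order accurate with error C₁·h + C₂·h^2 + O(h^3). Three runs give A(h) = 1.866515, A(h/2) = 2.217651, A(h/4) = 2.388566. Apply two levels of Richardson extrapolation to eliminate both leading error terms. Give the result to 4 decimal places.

First eliminate the h term (factor 2^1 = 2):
  B₁ = (2·2.217651 − 1.866515)/1 = 2.568787
  B₂ = (2·2.388566 − 2.217651)/1 = 2.559481
Then eliminate the h^2 term (factor 2^2 = 4):
  (4·2.559481 − 2.568787)/3 = 2.556379

2.5564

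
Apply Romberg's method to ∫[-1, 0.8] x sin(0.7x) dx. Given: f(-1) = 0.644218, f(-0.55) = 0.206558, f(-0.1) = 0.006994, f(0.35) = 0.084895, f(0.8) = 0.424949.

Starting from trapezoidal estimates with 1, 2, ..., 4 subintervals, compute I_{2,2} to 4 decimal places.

I_{0,0} (trapezoid, 1 panel, h=1.8000): 0.962250
I_{1,0} (trapezoid, 2 panels, h=0.9000): 0.487420
I_{2,0} (trapezoid, 4 panels, h=0.4500): 0.374864
I_{1,1} = 0.487420 + (0.487420 − 0.962250)/3 = 0.329143
I_{2,1} = 0.374864 + (0.374864 − 0.487420)/3 = 0.337345
I_{2,2} = 0.337345 + (0.337345 − 0.329143)/15 = 0.337892

0.3379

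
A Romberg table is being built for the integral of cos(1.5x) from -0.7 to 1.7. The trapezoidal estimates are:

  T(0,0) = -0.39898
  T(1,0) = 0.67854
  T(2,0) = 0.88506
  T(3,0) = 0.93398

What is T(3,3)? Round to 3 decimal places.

Richardson extrapolation on the trapezoidal column (denominator 4−1=3):
T(1,1) = (4·0.67854 − (-0.39898)) / 3 = 1.03771
T(2,1) = (4·0.88506 − 0.67854) / 3 = 0.95390
T(3,1) = (4·0.93398 − 0.88506) / 3 = 0.95029
T(2,2) = 0.95390 + (0.95390 − 1.03771)/15 = 0.94831
T(3,2) = (16·0.95029 − 0.95390) / 15 = 0.95005
T(3,3) = 0.95005 + (0.95005 − 0.94831)/63 = 0.95008

0.950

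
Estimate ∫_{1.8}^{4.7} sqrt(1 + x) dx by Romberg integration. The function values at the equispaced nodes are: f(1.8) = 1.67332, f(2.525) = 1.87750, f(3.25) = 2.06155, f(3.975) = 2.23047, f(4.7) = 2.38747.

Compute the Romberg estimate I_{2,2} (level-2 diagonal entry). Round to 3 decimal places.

I_{0,0} (trapezoid, 1 panel, h=2.9000): 5.88815
I_{1,0} (trapezoid, 2 panels, h=1.4500): 5.93332
I_{2,0} (trapezoid, 4 panels, h=0.7250): 5.94494
I_{1,1} = 5.93332 + (5.93332 − 5.88815)/3 = 5.94838
I_{2,1} = 5.94494 + (5.94494 − 5.93332)/3 = 5.94881
I_{2,2} = 5.94881 + (5.94881 − 5.94838)/15 = 5.94884

5.949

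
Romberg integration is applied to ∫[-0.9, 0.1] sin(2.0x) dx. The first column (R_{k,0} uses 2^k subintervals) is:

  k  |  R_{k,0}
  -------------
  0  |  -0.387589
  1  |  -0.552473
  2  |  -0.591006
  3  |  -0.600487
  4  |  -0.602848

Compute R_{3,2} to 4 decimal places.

-0.6036

R_{2,1} = (4·(-0.591006) − (-0.552473)) / 3 = -0.603850
R_{3,1} = -0.600487 + (-0.600487 − (-0.591006))/3 = -0.603647
R_{3,2} = (16·(-0.603647) − (-0.603850)) / 15 = -0.603633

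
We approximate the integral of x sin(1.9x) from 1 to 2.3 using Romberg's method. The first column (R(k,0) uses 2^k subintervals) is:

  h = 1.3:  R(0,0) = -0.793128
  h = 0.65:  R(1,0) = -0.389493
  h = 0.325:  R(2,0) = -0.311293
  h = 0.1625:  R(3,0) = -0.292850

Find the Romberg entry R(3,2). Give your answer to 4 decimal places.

-0.2868

Richardson extrapolation on the trapezoidal column (denominator 4−1=3):
R(2,1) = -0.311293 + (-0.311293 − (-0.389493))/3 = -0.285226
R(3,1) = -0.292850 + (-0.292850 − (-0.311293))/3 = -0.286702
R(3,2) = -0.286702 + (-0.286702 − (-0.285226))/15 = -0.286800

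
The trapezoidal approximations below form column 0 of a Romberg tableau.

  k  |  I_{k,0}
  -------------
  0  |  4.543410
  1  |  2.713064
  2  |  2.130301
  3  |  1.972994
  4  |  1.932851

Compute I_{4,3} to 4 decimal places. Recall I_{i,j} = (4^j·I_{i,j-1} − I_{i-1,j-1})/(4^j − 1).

1.9194

I_{2,1} = 2.130301 + (2.130301 − 2.713064)/3 = 1.936047
I_{3,1} = (4·1.972994 − 2.130301) / 3 = 1.920558
I_{4,1} = 1.932851 + (1.932851 − 1.972994)/3 = 1.919470
I_{3,2} = (16·1.920558 − 1.936047) / 15 = 1.919525
I_{4,2} = 1.919470 + (1.919470 − 1.920558)/15 = 1.919397
I_{4,3} = (64·1.919397 − 1.919525) / 63 = 1.919395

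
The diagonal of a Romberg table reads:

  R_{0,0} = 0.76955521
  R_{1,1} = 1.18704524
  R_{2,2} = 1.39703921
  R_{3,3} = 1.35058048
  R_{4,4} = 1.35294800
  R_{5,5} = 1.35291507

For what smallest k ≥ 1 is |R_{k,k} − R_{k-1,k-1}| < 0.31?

|R_{1,1} − R_{0,0}| = 0.41749003 ≥ 0.31
|R_{2,2} − R_{1,1}| = 0.20999397 < 0.31

k = 2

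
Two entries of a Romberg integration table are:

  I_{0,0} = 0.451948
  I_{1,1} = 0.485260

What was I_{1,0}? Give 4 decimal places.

0.4769

From I_{1,1} = (4·I_{1,0} − I_{0,0})/3, solve for I_{1,0}:
4·I_{1,0} = 3·0.485260 + 0.451948 = 1.907728
I_{1,0} = 0.476932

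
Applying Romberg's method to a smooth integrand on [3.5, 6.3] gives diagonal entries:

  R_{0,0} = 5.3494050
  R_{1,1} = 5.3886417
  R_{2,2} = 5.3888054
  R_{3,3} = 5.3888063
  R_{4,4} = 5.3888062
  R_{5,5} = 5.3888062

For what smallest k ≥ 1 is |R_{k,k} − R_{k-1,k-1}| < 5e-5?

|R_{1,1} − R_{0,0}| = 0.0392367 ≥ 5e-5
|R_{2,2} − R_{1,1}| = 0.0001637 ≥ 5e-5
|R_{3,3} − R_{2,2}| = 0.0000009 < 5e-5

k = 3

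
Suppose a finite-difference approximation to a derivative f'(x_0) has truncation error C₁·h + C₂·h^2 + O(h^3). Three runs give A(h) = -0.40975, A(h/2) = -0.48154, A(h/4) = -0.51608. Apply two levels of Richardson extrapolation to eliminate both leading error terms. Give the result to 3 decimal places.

-0.550

First eliminate the h term (factor 2^1 = 2):
  B₁ = (2·(-0.48154) − (-0.40975))/1 = -0.55333
  B₂ = (2·(-0.51608) − (-0.48154))/1 = -0.55062
Then eliminate the h^2 term (factor 2^2 = 4):
  (4·(-0.55062) − (-0.55333))/3 = -0.54972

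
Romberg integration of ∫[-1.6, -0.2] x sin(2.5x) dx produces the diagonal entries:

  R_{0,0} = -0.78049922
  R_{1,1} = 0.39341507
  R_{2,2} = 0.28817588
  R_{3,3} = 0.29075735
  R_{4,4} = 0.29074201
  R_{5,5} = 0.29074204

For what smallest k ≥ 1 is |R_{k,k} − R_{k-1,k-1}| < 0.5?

|R_{1,1} − R_{0,0}| = 1.17391429 ≥ 0.5
|R_{2,2} − R_{1,1}| = 0.10523919 < 0.5

k = 2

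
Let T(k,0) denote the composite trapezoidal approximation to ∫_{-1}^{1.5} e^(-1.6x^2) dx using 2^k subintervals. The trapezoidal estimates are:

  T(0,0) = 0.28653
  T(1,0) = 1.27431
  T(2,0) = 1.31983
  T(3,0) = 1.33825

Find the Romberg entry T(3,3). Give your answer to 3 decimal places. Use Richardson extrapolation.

1.345

T(1,1) = 1.27431 + (1.27431 − 0.28653)/3 = 1.60357
T(2,1) = (4·1.31983 − 1.27431) / 3 = 1.33500
T(3,1) = 1.33825 + (1.33825 − 1.31983)/3 = 1.34439
T(2,2) = (16·1.33500 − 1.60357) / 15 = 1.31710
T(3,2) = 1.34439 + (1.34439 − 1.33500)/15 = 1.34502
T(3,3) = (64·1.34502 − 1.31710) / 63 = 1.34546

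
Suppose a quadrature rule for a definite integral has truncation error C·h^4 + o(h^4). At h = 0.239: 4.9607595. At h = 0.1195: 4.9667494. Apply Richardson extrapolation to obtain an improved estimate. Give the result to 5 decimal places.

4.96715

Extrapolated value = (16·A(h/2) − A(h)) / (16 − 1)
= (16·4.9667494 − 4.9607595) / 15
= 74.5072309 / 15 = 4.9671487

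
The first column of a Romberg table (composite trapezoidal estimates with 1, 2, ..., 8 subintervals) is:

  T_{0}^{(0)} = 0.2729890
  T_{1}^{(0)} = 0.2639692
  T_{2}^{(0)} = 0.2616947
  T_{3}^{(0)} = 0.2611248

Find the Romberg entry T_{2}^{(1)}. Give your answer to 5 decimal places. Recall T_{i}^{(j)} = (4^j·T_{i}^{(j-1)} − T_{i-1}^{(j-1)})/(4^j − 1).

T_{2}^{(1)} = 0.2616947 + (0.2616947 − 0.2639692)/3 = 0.2609365
(Column j=1 coincides with Simpson's rule on the same nodes.)

0.26094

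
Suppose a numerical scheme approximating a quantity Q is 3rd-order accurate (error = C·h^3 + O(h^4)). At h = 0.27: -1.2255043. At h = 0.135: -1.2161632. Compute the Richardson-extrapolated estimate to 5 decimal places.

-1.21483

The leading error scales as h^3; refining by a factor of 2 reduces it by 2^3 = 8.
Extrapolated value = (8·A(h/2) − A(h)) / (8 − 1)
= (8·(-1.2161632) − (-1.2255043)) / 7
= -8.5038013 / 7 = -1.2148288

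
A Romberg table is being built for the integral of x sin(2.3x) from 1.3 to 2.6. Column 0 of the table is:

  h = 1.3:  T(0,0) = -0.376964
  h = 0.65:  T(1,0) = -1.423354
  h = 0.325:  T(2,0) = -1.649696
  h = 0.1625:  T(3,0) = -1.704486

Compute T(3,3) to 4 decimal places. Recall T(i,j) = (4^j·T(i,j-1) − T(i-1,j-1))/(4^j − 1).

T(1,1) = (4·(-1.423354) − (-0.376964)) / 3 = -1.772151
T(2,1) = (4·(-1.649696) − (-1.423354)) / 3 = -1.725143
T(3,1) = (4·(-1.704486) − (-1.649696)) / 3 = -1.722749
T(2,2) = (16·(-1.725143) − (-1.772151)) / 15 = -1.722009
T(3,2) = (16·(-1.722749) − (-1.725143)) / 15 = -1.722589
T(3,3) = -1.722589 + (-1.722589 − (-1.722009))/63 = -1.722598

-1.7226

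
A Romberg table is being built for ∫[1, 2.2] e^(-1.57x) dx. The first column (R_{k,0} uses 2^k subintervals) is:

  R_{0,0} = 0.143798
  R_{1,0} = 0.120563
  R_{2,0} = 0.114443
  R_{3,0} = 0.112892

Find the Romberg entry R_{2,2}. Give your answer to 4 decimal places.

R_{1,1} = (4·0.120563 − 0.143798) / 3 = 0.112818
R_{2,1} = 0.114443 + (0.114443 − 0.120563)/3 = 0.112403
R_{2,2} = 0.112403 + (0.112403 − 0.112818)/15 = 0.112375

0.1124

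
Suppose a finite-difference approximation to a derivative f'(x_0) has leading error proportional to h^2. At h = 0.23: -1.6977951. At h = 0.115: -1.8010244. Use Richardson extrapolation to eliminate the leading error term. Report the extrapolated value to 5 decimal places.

-1.83543

Extrapolated value = (4·A(h/2) − A(h)) / (4 − 1)
= (4·(-1.8010244) − (-1.6977951)) / 3
= -5.5063025 / 3 = -1.8354342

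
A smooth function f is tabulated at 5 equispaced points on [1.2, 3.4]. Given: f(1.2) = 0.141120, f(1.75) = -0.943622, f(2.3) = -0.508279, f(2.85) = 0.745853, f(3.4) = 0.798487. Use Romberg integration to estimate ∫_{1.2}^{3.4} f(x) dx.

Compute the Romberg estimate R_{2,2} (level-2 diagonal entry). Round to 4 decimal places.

-0.1430

R_{0,0} (trapezoid, 1 panel, h=2.2000): 1.033568
R_{1,0} (trapezoid, 2 panels, h=1.1000): -0.042323
R_{2,0} (trapezoid, 4 panels, h=0.5500): -0.129934
R_{1,1} = -0.042323 + (-0.042323 − 1.033568)/3 = -0.400953
R_{2,1} = -0.129934 + (-0.129934 − (-0.042323))/3 = -0.159138
R_{2,2} = -0.159138 + (-0.159138 − (-0.400953))/15 = -0.143017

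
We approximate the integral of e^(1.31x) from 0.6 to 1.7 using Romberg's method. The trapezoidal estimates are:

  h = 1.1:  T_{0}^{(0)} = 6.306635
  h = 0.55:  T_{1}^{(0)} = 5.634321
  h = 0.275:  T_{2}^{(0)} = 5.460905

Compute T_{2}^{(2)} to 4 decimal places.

Richardson extrapolation on the trapezoidal column (denominator 4−1=3):
T_{1}^{(1)} = (4·5.634321 − 6.306635) / 3 = 5.410216
T_{2}^{(1)} = 5.460905 + (5.460905 − 5.634321)/3 = 5.403100
T_{2}^{(2)} = (16·5.403100 − 5.410216) / 15 = 5.402626
(Column j=1 coincides with Simpson's rule on the same nodes.)

5.4026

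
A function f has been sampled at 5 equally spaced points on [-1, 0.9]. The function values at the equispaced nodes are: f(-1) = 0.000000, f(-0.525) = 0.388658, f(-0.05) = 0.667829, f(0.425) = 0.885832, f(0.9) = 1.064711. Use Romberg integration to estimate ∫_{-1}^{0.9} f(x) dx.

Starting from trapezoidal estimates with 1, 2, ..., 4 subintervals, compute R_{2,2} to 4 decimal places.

1.1875

R_{0,0} (trapezoid, 1 panel, h=1.9000): 1.011475
R_{1,0} (trapezoid, 2 panels, h=0.9500): 1.140175
R_{2,0} (trapezoid, 4 panels, h=0.4750): 1.175470
R_{1,1} = 1.140175 + (1.140175 − 1.011475)/3 = 1.183075
R_{2,1} = 1.175470 + (1.175470 − 1.140175)/3 = 1.187235
R_{2,2} = 1.187235 + (1.187235 − 1.183075)/15 = 1.187512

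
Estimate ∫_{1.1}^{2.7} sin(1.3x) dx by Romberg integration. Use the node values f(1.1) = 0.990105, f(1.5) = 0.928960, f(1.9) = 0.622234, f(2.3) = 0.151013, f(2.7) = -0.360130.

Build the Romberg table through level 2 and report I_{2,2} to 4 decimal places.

0.8255

I_{0,0} (trapezoid, 1 panel, h=1.6000): 0.503980
I_{1,0} (trapezoid, 2 panels, h=0.8000): 0.749777
I_{2,0} (trapezoid, 4 panels, h=0.4000): 0.806878
I_{1,1} = 0.749777 + (0.749777 − 0.503980)/3 = 0.831709
I_{2,1} = 0.806878 + (0.806878 − 0.749777)/3 = 0.825912
I_{2,2} = 0.825912 + (0.825912 − 0.831709)/15 = 0.825526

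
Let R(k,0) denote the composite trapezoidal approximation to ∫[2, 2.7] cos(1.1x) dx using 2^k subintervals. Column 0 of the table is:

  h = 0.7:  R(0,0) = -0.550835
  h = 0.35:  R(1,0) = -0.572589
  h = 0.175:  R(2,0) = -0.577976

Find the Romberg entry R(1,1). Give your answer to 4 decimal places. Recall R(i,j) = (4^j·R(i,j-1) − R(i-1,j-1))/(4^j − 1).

-0.5798

Richardson extrapolation on the trapezoidal column (denominator 4−1=3):
R(1,1) = -0.572589 + (-0.572589 − (-0.550835))/3 = -0.579840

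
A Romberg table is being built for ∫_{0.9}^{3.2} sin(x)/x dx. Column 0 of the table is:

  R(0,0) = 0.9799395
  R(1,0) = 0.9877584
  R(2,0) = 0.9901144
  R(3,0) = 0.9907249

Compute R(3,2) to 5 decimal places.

0.99093

Richardson extrapolation on the trapezoidal column (denominator 4−1=3):
R(2,1) = 0.9901144 + (0.9901144 − 0.9877584)/3 = 0.9908997
R(3,1) = (4·0.9907249 − 0.9901144) / 3 = 0.9909284
R(3,2) = 0.9909284 + (0.9909284 − 0.9908997)/15 = 0.9909303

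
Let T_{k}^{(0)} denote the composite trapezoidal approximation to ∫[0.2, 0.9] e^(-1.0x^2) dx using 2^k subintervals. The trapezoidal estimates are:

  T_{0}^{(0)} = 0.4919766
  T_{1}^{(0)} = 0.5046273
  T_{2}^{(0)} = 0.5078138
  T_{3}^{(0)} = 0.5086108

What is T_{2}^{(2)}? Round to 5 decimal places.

T_{1}^{(1)} = 0.5046273 + (0.5046273 − 0.4919766)/3 = 0.5088442
T_{2}^{(1)} = (4·0.5078138 − 0.5046273) / 3 = 0.5088760
T_{2}^{(2)} = (16·0.5088760 − 0.5088442) / 15 = 0.5088781

0.50888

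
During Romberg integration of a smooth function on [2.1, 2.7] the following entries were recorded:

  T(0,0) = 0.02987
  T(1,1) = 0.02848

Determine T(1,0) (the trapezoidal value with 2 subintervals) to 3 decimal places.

0.029

From T(1,1) = (4·T(1,0) − T(0,0))/3, solve for T(1,0):
4·T(1,0) = 3·0.02848 + 0.02987 = 0.11531
T(1,0) = 0.02883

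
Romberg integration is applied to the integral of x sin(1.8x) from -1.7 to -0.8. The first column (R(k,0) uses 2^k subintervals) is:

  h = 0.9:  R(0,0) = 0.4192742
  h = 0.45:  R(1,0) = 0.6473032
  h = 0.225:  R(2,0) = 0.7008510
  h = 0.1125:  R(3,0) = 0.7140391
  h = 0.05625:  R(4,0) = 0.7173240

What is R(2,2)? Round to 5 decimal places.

Richardson extrapolation on the trapezoidal column (denominator 4−1=3):
R(1,1) = 0.6473032 + (0.6473032 − 0.4192742)/3 = 0.7233129
R(2,1) = 0.7008510 + (0.7008510 − 0.6473032)/3 = 0.7187003
R(2,2) = 0.7187003 + (0.7187003 − 0.7233129)/15 = 0.7183928

0.71839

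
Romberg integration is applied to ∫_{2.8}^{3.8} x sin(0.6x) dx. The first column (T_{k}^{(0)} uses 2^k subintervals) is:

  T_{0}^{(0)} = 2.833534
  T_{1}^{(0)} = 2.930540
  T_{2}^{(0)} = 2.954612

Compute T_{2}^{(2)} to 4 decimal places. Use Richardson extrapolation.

T_{1}^{(1)} = 2.930540 + (2.930540 − 2.833534)/3 = 2.962875
T_{2}^{(1)} = 2.954612 + (2.954612 − 2.930540)/3 = 2.962636
T_{2}^{(2)} = (16·2.962636 − 2.962875) / 15 = 2.962620

2.9626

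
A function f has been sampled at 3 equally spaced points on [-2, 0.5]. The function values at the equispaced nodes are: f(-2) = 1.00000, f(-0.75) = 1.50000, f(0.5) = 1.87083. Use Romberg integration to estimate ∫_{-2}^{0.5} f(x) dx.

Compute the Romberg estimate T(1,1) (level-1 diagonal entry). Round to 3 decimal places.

T(0,0) (trapezoid, 1 panel, h=2.5000): 3.58854
T(1,0) (trapezoid, 2 panels, h=1.2500): 3.66927
T(1,1) = 3.66927 + (3.66927 − 3.58854)/3 = 3.69618

3.696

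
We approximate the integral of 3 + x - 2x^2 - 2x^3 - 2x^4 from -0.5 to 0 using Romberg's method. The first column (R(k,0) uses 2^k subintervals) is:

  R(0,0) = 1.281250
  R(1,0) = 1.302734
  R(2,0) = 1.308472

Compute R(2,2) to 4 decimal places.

R(1,1) = (4·1.302734 − 1.281250) / 3 = 1.309895
R(2,1) = 1.308472 + (1.308472 − 1.302734)/3 = 1.310385
R(2,2) = 1.310385 + (1.310385 − 1.309895)/15 = 1.310418

1.3104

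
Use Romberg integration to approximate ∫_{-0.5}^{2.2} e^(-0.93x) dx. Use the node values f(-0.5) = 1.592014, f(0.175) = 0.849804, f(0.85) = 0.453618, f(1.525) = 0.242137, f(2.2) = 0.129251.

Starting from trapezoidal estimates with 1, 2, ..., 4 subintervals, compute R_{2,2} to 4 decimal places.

1.5730

R_{0,0} (trapezoid, 1 panel, h=2.7000): 2.323708
R_{1,0} (trapezoid, 2 panels, h=1.3500): 1.774238
R_{2,0} (trapezoid, 4 panels, h=0.6750): 1.624179
R_{1,1} = 1.774238 + (1.774238 − 2.323708)/3 = 1.591081
R_{2,1} = 1.624179 + (1.624179 − 1.774238)/3 = 1.574159
R_{2,2} = 1.574159 + (1.574159 − 1.591081)/15 = 1.573031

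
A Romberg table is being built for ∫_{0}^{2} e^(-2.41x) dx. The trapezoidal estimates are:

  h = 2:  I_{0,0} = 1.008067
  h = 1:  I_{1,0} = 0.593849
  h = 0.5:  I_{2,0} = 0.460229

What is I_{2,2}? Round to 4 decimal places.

0.4130

I_{1,1} = (4·0.593849 − 1.008067) / 3 = 0.455776
I_{2,1} = (4·0.460229 − 0.593849) / 3 = 0.415689
I_{2,2} = 0.415689 + (0.415689 − 0.455776)/15 = 0.413017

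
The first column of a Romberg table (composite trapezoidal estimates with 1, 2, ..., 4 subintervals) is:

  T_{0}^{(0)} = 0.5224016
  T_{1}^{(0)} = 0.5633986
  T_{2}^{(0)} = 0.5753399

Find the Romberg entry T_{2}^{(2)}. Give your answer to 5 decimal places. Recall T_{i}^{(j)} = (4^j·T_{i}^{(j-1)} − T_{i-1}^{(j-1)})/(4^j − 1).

Richardson extrapolation on the trapezoidal column (denominator 4−1=3):
T_{1}^{(1)} = 0.5633986 + (0.5633986 − 0.5224016)/3 = 0.5770643
T_{2}^{(1)} = 0.5753399 + (0.5753399 − 0.5633986)/3 = 0.5793203
T_{2}^{(2)} = 0.5793203 + (0.5793203 − 0.5770643)/15 = 0.5794707

0.57947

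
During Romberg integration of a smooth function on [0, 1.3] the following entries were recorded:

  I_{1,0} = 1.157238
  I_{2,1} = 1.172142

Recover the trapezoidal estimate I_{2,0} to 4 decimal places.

1.1684

From I_{2,1} = (4·I_{2,0} − I_{1,0})/3, solve for I_{2,0}:
4·I_{2,0} = 3·1.172142 + 1.157238 = 4.673664
I_{2,0} = 1.168416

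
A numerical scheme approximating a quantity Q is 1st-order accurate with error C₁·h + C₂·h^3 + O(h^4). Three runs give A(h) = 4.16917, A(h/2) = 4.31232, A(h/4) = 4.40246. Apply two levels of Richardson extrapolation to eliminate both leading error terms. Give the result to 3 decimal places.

4.498

First eliminate the h term (factor 2^1 = 2):
  B₁ = (2·4.31232 − 4.16917)/1 = 4.45547
  B₂ = (2·4.40246 − 4.31232)/1 = 4.49260
Then eliminate the h^3 term (factor 2^3 = 8):
  (8·4.49260 − 4.45547)/7 = 4.49790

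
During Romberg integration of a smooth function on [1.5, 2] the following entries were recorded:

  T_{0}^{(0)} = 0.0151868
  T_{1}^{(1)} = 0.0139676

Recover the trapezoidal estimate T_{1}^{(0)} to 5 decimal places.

From T_{1}^{(1)} = (4·T_{1}^{(0)} − T_{0}^{(0)})/3, solve for T_{1}^{(0)}:
4·T_{1}^{(0)} = 3·0.0139676 + 0.0151868 = 0.0570896
T_{1}^{(0)} = 0.0142724

0.01427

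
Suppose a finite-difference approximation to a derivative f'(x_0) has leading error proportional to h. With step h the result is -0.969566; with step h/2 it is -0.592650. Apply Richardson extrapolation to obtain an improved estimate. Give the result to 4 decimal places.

Extrapolated value = (2·A(h/2) − A(h)) / (2 − 1)
= (2·(-0.592650) − (-0.969566)) / 1
= -0.215734 / 1 = -0.215734

-0.2157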